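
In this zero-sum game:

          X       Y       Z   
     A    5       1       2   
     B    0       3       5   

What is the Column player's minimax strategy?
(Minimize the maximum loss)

Column should play Y, value = 3

Work:
Column player minimizes Row's maximum payoff:
Column X: max payoff to Row = 5
Column Y: max payoff to Row = 3
Column Z: max payoff to Row = 5
Minimum is 3, achieved by column Y.
Minimax strategy: Y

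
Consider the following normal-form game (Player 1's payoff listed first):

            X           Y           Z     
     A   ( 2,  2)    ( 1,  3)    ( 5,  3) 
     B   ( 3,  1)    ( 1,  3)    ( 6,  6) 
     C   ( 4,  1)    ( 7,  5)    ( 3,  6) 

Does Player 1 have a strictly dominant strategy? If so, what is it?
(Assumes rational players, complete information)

No strictly dominant strategy exists for Player 1

Work:
A strategy strictly dominates another if it gives a strictly higher payoff against every opponent action. Compare each pair of P1's strategies column-by-column:
  A vs B: [2 vs 3, 1 vs 1, 5 vs 6] → A does not strictly dominate B (column X: 2 ≤ 3)
  A vs C: [2 vs 4, 1 vs 7, 5 vs 3] → A does not strictly dominate C (column X: 2 ≤ 4)
  B vs A: [3 vs 2, 1 vs 1, 6 vs 5] → B does not strictly dominate A (column Y: 1 ≤ 1)
  B vs C: [3 vs 4, 1 vs 7, 6 vs 3] → B does not strictly dominate C (column X: 3 ≤ 4)
  C vs A: [4 vs 2, 7 vs 1, 3 vs 5] → C does not strictly dominate A (column Z: 3 ≤ 5)
  C vs B: [4 vs 3, 7 vs 1, 3 vs 6] → C does not strictly dominate B (column Z: 3 ≤ 6)
No single strategy strictly dominates all others → no strictly dominant strategy.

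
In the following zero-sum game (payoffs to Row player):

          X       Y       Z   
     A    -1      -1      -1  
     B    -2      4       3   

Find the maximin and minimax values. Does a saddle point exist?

Maximin = -1, Minimax = -1, Saddle: True

Work:
Row minimums: [-1, -2] → maximin = -1
Column maximums: [-1, 4, 3] → minimax = -1
Saddle point exists! Game value = -1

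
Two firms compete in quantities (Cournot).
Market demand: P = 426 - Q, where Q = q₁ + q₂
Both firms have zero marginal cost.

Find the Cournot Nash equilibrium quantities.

q₁* = q₂* = 142.0; P* = 142.0

Work:
Profit: π_i = P·q_i = (a - q_i - q_j)·q_i
FOC: ∂π_i/∂q_i = a - 2q_i - q_j = 0
Reaction function: q_i = (426 - q_j)/2
Symmetry: q* = 426/3 = 142.0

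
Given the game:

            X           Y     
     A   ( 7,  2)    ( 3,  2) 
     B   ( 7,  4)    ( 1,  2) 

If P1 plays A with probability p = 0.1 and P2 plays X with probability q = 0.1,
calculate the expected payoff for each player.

E[P1] = 1.78, E[P2] = 2.18

Work:
E[P1] = p·q·π₁(A,X) + p·(1-q)·π₁(A,Y) + (1-p)·q·π₁(B,X) + (1-p)·(1-q)·π₁(B,Y)
= 0.1·0.1·7 + 0.1·0.9·3 + 0.9·0.1·7 + 0.9·0.9·1
= 1.78

E[P2] = 2.18 (similar calculation)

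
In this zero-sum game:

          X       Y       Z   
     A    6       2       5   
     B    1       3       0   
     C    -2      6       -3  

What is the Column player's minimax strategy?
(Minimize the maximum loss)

Column should play Z, value = 5

Work:
Column player minimizes Row's maximum payoff:
Column X: max payoff to Row = 6
Column Y: max payoff to Row = 6
Column Z: max payoff to Row = 5
Minimum is 5, achieved by column Z.
Minimax strategy: Z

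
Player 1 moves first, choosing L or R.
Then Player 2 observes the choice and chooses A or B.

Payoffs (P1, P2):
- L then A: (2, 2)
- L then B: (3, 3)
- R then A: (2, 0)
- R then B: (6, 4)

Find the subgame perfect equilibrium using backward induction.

P1 plays R, P2 plays B after L and B after R; Payoff (6, 4)

Work:
Backward induction:
After L: P2 chooses B → P1 gets 3
After R: P2 chooses B → P1 gets 6
P1 chooses R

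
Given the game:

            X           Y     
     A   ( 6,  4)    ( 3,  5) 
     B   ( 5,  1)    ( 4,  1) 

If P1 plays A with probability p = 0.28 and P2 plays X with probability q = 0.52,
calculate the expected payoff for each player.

E[P1] = 4.5312, E[P2] = 1.9744

Work:
E[P1] = p·q·π₁(A,X) + p·(1-q)·π₁(A,Y) + (1-p)·q·π₁(B,X) + (1-p)·(1-q)·π₁(B,Y)
= 0.28·0.52·6 + 0.28·0.48·3 + 0.72·0.52·5 + 0.72·0.48·4
= 4.5312

E[P2] = 1.9744 (similar calculation)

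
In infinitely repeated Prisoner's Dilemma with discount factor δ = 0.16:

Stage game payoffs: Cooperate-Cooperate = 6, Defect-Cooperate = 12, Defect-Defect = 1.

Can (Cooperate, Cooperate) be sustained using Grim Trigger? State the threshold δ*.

δ* = 0.5455; since δ = 0.16 < 0.5455, cooperation cannot be sustained

Work:
For Grim Trigger:
Cooperate forever: 6/(1-δ)
Defect then punished: 12 + 1·δ/(1-δ)
Need: 6/(1-δ) ≥ 12 + 1·δ/(1-δ)
Solving: δ ≥ (T-R)/(T-P) = (12-6)/(12-1) = 0.5455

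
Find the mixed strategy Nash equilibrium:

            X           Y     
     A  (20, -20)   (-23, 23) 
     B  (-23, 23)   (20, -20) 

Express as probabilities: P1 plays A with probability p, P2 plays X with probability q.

p = 0.5, q = 0.5

Work:
Find probabilities that make opponent indifferent:
P2 chooses q to make P1 indifferent between A and B
P1 chooses p to make P2 indifferent between X and Y
Mixed NE: P1 plays (A: 0.5, B: 0.5), P2 plays (X: 0.5, Y: 0.5)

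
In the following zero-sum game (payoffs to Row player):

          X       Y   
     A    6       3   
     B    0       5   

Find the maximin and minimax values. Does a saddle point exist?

Maximin = 3, Minimax = 5, Saddle: False

Work:
Row minimums: [3, 0] → maximin = 3
Column maximums: [6, 5] → minimax = 5
No saddle point (maximin ≠ minimax). Mixed strategy needed.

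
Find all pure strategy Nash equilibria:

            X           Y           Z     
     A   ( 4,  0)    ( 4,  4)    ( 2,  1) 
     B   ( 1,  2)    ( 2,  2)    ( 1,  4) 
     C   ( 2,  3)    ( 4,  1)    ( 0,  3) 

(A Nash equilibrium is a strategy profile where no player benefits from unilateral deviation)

Nash equilibrium: (A, Y)

Work:
Best responses:
  P1 vs X: payoffs [4, 1, 2] → best response A (payoff 4)
  P1 vs Y: payoffs [4, 2, 4] → best response A/C (payoff 4)
  P1 vs Z: payoffs [2, 1, 0] → best response A (payoff 2)
  P2 vs A: payoffs [0, 4, 1] → best response Y (payoff 4)
  P2 vs B: payoffs [2, 2, 4] → best response Z (payoff 4)
  P2 vs C: payoffs [3, 1, 3] → best response X/Z (payoff 3)
Mutual best responses: (A,Y) → Nash equilibria.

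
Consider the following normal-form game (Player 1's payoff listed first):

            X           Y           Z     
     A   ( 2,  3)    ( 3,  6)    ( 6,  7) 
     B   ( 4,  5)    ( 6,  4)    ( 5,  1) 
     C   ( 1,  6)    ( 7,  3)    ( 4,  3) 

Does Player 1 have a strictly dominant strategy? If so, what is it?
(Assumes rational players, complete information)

No strictly dominant strategy exists for Player 1

Work:
A strategy strictly dominates another if it gives a strictly higher payoff against every opponent action. Compare each pair of P1's strategies column-by-column:
  A vs B: [2 vs 4, 3 vs 6, 6 vs 5] → A does not strictly dominate B (column X: 2 ≤ 4)
  A vs C: [2 vs 1, 3 vs 7, 6 vs 4] → A does not strictly dominate C (column Y: 3 ≤ 7)
  B vs A: [4 vs 2, 6 vs 3, 5 vs 6] → B does not strictly dominate A (column Z: 5 ≤ 6)
  B vs C: [4 vs 1, 6 vs 7, 5 vs 4] → B does not strictly dominate C (column Y: 6 ≤ 7)
  C vs A: [1 vs 2, 7 vs 3, 4 vs 6] → C does not strictly dominate A (column X: 1 ≤ 2)
  C vs B: [1 vs 4, 7 vs 6, 4 vs 5] → C does not strictly dominate B (column X: 1 ≤ 4)
No single strategy strictly dominates all others → no strictly dominant strategy.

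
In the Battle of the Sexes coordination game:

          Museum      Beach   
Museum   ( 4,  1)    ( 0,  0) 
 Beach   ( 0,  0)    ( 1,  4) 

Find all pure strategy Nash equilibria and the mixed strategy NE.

Pure NE: (Museum, Museum) and (Beach, Beach); Mixed NE: p = 0.8, q = 0.2

Work:
Check pure NE:
(Museum, Museum): (4, 1) - no unilateral deviation beneficial
(Beach, Beach): (1, 4) - no unilateral deviation beneficial
Mixed NE: P1 plays Museum with p = 0.8, P2 plays Museum with q = 0.2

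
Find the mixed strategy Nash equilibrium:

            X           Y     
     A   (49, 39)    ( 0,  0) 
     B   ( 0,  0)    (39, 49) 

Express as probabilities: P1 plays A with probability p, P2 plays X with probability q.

p = 0.5568, q = 0.4432

Work:
Find probabilities that make opponent indifferent:
P2 chooses q to make P1 indifferent between A and B
P1 chooses p to make P2 indifferent between X and Y
Mixed NE: P1 plays (A: 0.5568, B: 0.4432), P2 plays (X: 0.4432, Y: 0.5568)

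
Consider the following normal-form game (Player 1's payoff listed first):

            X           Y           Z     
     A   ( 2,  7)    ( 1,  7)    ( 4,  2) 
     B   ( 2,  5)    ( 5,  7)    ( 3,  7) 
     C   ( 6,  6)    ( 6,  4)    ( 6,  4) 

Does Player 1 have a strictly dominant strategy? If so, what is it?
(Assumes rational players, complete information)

Yes, Player 1's strictly dominant strategy is C

Work:
A strategy strictly dominates another if it gives a strictly higher payoff against every opponent action. Compare each pair of P1's strategies column-by-column:
  A vs B: [2 vs 2, 1 vs 5, 4 vs 3] → A does not strictly dominate B (column X: 2 ≤ 2)
  A vs C: [2 vs 6, 1 vs 6, 4 vs 6] → A does not strictly dominate C (column X: 2 ≤ 6)
  B vs A: [2 vs 2, 5 vs 1, 3 vs 4] → B does not strictly dominate A (column X: 2 ≤ 2)
  B vs C: [2 vs 6, 5 vs 6, 3 vs 6] → B does not strictly dominate C (column X: 2 ≤ 6)
  C vs A: [6 vs 2, 6 vs 1, 6 vs 4] → C strictly dominates A
  C vs B: [6 vs 2, 6 vs 5, 6 vs 3] → C strictly dominates B
C strictly dominates every other strategy → strictly dominant.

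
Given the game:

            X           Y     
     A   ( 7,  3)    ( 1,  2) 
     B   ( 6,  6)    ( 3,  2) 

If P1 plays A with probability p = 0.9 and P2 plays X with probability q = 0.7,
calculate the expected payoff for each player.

E[P1] = 5.19, E[P2] = 2.91

Work:
E[P1] = p·q·π₁(A,X) + p·(1-q)·π₁(A,Y) + (1-p)·q·π₁(B,X) + (1-p)·(1-q)·π₁(B,Y)
= 0.9·0.7·7 + 0.9·0.3·1 + 0.1·0.7·6 + 0.1·0.3·3
= 5.19

E[P2] = 2.91 (similar calculation)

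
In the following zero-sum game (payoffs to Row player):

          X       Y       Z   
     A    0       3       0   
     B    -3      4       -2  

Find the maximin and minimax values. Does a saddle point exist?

Maximin = 0, Minimax = 0, Saddle: True

Work:
Row minimums: [0, -3] → maximin = 0
Column maximums: [0, 4, 0] → minimax = 0
Saddle point exists! Game value = 0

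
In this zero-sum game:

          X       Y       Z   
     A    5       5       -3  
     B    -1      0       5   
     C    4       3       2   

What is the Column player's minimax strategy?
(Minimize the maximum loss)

Column should play X or Y or Z (all achieve the minimum), value = 5

Work:
Column player minimizes Row's maximum payoff:
Column X: max payoff to Row = 5
Column Y: max payoff to Row = 5
Column Z: max payoff to Row = 5
Minimum is 5, achieved by columns X, Y, Z (tied).
Each of X or Y or Z is a minimax strategy.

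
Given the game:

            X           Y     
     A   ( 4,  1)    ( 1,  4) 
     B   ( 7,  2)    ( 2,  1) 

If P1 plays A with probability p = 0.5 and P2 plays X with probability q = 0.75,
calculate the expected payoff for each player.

E[P1] = 4.5, E[P2] = 1.75

Work:
E[P1] = p·q·π₁(A,X) + p·(1-q)·π₁(A,Y) + (1-p)·q·π₁(B,X) + (1-p)·(1-q)·π₁(B,Y)
= 0.5·0.75·4 + 0.5·0.25·1 + 0.5·0.75·7 + 0.5·0.25·2
= 4.5

E[P2] = 1.75 (similar calculation)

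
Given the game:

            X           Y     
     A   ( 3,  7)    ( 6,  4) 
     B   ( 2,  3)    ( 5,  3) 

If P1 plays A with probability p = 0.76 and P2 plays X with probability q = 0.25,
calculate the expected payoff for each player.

E[P1] = 5.01, E[P2] = 4.33

Work:
E[P1] = p·q·π₁(A,X) + p·(1-q)·π₁(A,Y) + (1-p)·q·π₁(B,X) + (1-p)·(1-q)·π₁(B,Y)
= 0.76·0.25·3 + 0.76·0.75·6 + 0.24·0.25·2 + 0.24·0.75·5
= 5.01

E[P2] = 4.33 (similar calculation)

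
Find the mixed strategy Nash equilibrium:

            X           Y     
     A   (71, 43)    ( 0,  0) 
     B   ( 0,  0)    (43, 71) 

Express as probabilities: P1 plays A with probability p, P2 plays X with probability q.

p = 0.6228, q = 0.3772

Work:
Find probabilities that make opponent indifferent:
P2 chooses q to make P1 indifferent between A and B
P1 chooses p to make P2 indifferent between X and Y
Mixed NE: P1 plays (A: 0.6228, B: 0.3772), P2 plays (X: 0.3772, Y: 0.6228)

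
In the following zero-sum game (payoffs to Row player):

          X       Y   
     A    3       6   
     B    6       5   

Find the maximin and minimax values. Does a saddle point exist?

Maximin = 5, Minimax = 6, Saddle: False

Work:
Row minimums: [3, 5] → maximin = 5
Column maximums: [6, 6] → minimax = 6
No saddle point (maximin ≠ minimax). Mixed strategy needed.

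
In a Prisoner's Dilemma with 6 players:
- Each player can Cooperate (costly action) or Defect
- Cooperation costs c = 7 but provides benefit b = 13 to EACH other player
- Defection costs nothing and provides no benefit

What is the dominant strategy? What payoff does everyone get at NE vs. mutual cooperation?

Dominant: Defect; NE payoff = 0; Coop payoff = 58

Work:
Defect dominates (saves cost c = 7, benefit to others is external)
NE: All defect → everyone gets 0
If all cooperate: each receives (5)×13 - 7 = 58
Social dilemma: 58 > 0 but NE gives 0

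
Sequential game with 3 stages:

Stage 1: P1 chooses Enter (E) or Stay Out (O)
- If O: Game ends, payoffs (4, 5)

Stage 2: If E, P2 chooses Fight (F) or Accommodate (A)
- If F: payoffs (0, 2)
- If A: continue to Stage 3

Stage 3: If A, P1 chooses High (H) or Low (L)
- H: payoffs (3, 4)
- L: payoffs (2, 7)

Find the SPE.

SPE: (O, A, H); Outcome (4, 5)

Work:
Stage 3: P1 chooses H (3 vs 2)
Stage 2: P2: F->2, A->4 (anticipating H). Choose A
Stage 1: P1: O->4, E->3 (anticipating A, H). Choose O
SPE path: O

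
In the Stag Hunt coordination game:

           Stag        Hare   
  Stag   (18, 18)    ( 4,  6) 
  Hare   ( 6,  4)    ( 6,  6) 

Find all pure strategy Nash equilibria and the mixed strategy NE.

Pure NE: (Stag, Stag) and (Hare, Hare); Mixed NE: p = 0.1429, q = 0.1429

Work:
Check pure NE:
(Stag, Stag): (18, 18) - no unilateral deviation beneficial
(Hare, Hare): (6, 6) - no unilateral deviation beneficial
Mixed NE: P1 plays Stag with p = 0.1429, P2 plays Stag with q = 0.1429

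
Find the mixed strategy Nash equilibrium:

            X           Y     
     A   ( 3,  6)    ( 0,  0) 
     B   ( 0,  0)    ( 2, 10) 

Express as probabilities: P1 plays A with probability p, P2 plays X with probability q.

p = 0.625, q = 0.4

Work:
Find probabilities that make opponent indifferent:
P2 chooses q to make P1 indifferent between A and B
P1 chooses p to make P2 indifferent between X and Y
Mixed NE: P1 plays (A: 0.625, B: 0.375), P2 plays (X: 0.4, Y: 0.6)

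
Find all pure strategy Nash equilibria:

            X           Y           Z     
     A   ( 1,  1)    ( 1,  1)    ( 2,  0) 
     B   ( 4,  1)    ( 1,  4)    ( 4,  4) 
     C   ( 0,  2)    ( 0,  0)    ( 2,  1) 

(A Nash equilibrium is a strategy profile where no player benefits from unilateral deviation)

Nash equilibrium: (A, Y), (B, Y), (B, Z)

Work:
Best responses:
  P1 vs X: payoffs [1, 4, 0] → best response B (payoff 4)
  P1 vs Y: payoffs [1, 1, 0] → best response A/B (payoff 1)
  P1 vs Z: payoffs [2, 4, 2] → best response B (payoff 4)
  P2 vs A: payoffs [1, 1, 0] → best response X/Y (payoff 1)
  P2 vs B: payoffs [1, 4, 4] → best response Y/Z (payoff 4)
  P2 vs C: payoffs [2, 0, 1] → best response X (payoff 2)
Mutual best responses: (A,Y), (B,Y), (B,Z) → Nash equilibria.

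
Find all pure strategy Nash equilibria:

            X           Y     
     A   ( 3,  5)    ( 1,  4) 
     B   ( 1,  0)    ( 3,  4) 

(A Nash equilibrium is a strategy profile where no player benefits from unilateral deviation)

Nash equilibrium: (A, X), (B, Y)

Work:
Best responses:
  P1 vs X: payoffs [3, 1] → best response A (payoff 3)
  P1 vs Y: payoffs [1, 3] → best response B (payoff 3)
  P2 vs A: payoffs [5, 4] → best response X (payoff 5)
  P2 vs B: payoffs [0, 4] → best response Y (payoff 4)
Mutual best responses: (A,X), (B,Y) → Nash equilibria.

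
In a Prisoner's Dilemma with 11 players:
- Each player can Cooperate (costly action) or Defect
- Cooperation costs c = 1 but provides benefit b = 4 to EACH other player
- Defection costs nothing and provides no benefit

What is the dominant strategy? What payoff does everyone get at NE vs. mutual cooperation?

Dominant: Defect; NE payoff = 0; Coop payoff = 39

Work:
Defect dominates (saves cost c = 1, benefit to others is external)
NE: All defect → everyone gets 0
If all cooperate: each receives (10)×4 - 1 = 39
Social dilemma: 39 > 0 but NE gives 0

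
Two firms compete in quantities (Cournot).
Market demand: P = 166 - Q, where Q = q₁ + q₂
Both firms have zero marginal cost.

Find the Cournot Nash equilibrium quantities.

q₁* = q₂* = 55.33; P* = 55.33

Work:
Profit: π_i = P·q_i = (a - q_i - q_j)·q_i
FOC: ∂π_i/∂q_i = a - 2q_i - q_j = 0
Reaction function: q_i = (166 - q_j)/2
Symmetry: q* = 166/3 = 55.33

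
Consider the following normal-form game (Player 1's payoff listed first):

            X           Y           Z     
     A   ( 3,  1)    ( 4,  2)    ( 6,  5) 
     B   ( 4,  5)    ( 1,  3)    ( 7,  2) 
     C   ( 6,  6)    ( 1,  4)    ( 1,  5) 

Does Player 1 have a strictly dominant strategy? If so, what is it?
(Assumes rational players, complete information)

No strictly dominant strategy exists for Player 1

Work:
A strategy strictly dominates another if it gives a strictly higher payoff against every opponent action. Compare each pair of P1's strategies column-by-column:
  A vs B: [3 vs 4, 4 vs 1, 6 vs 7] → A does not strictly dominate B (column X: 3 ≤ 4)
  A vs C: [3 vs 6, 4 vs 1, 6 vs 1] → A does not strictly dominate C (column X: 3 ≤ 6)
  B vs A: [4 vs 3, 1 vs 4, 7 vs 6] → B does not strictly dominate A (column Y: 1 ≤ 4)
  B vs C: [4 vs 6, 1 vs 1, 7 vs 1] → B does not strictly dominate C (column X: 4 ≤ 6)
  C vs A: [6 vs 3, 1 vs 4, 1 vs 6] → C does not strictly dominate A (column Y: 1 ≤ 4)
  C vs B: [6 vs 4, 1 vs 1, 1 vs 7] → C does not strictly dominate B (column Y: 1 ≤ 1)
No single strategy strictly dominates all others → no strictly dominant strategy.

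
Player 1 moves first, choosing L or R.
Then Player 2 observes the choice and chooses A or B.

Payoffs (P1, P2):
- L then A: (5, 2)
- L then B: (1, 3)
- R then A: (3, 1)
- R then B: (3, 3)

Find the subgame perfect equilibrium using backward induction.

P1 plays R, P2 plays B after L and B after R; Payoff (3, 3)

Work:
Backward induction:
After L: P2 chooses B → P1 gets 1
After R: P2 chooses B → P1 gets 3
P1 chooses R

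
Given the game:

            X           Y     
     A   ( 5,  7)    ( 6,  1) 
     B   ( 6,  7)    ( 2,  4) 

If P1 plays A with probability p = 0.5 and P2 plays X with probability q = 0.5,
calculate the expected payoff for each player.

E[P1] = 4.75, E[P2] = 4.75

Work:
E[P1] = p·q·π₁(A,X) + p·(1-q)·π₁(A,Y) + (1-p)·q·π₁(B,X) + (1-p)·(1-q)·π₁(B,Y)
= 0.5·0.5·5 + 0.5·0.5·6 + 0.5·0.5·6 + 0.5·0.5·2
= 4.75

E[P2] = 4.75 (similar calculation)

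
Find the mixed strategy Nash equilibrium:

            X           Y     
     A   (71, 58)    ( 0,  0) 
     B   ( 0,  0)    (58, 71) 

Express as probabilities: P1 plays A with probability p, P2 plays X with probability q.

p = 0.5504, q = 0.4496

Work:
Find probabilities that make opponent indifferent:
P2 chooses q to make P1 indifferent between A and B
P1 chooses p to make P2 indifferent between X and Y
Mixed NE: P1 plays (A: 0.5504, B: 0.4496), P2 plays (X: 0.4496, Y: 0.5504)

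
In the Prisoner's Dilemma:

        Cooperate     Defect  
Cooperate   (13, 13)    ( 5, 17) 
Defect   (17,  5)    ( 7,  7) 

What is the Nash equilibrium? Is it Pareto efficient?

(Defect, Defect) is NE; not Pareto efficient

Work:
Defect dominates Cooperate for both players:
If P2 cooperates: Defect (17) > Cooperate (13)
If P2 defects: Defect (7) > Cooperate (5)
NE: (Defect, Defect) with payoff (7, 7)
But (Cooperate, Cooperate) = (13, 13) Pareto dominates (7, 7)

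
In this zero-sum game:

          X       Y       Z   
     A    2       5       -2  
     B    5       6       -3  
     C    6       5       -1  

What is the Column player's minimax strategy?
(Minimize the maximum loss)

Column should play Z, value = -1

Work:
Column player minimizes Row's maximum payoff:
Column X: max payoff to Row = 6
Column Y: max payoff to Row = 6
Column Z: max payoff to Row = -1
Minimum is -1, achieved by column Z.
Minimax strategy: Z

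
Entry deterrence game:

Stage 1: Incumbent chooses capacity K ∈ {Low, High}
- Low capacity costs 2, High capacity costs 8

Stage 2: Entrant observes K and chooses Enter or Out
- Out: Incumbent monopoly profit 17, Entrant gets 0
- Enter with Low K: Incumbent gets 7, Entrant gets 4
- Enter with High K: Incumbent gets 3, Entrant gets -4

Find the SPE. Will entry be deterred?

SPE: (High, Enter|Low, Out|High); Entry deterred. Incumbent net profit = 9

Work:
After Low K: Entrant enters (4 > 0)
After High K: Entrant stays out (-4 < 0)
Incumbent: Low → 7−2=5, High → 17−8=9
Incumbent chooses High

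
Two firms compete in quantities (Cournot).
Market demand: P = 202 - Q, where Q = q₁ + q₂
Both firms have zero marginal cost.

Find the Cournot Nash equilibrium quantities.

q₁* = q₂* = 67.33; P* = 67.33

Work:
Profit: π_i = P·q_i = (a - q_i - q_j)·q_i
FOC: ∂π_i/∂q_i = a - 2q_i - q_j = 0
Reaction function: q_i = (202 - q_j)/2
Symmetry: q* = 202/3 = 67.33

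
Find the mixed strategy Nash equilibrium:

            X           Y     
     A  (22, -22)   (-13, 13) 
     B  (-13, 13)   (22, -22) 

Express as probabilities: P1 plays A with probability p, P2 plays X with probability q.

p = 0.5, q = 0.5

Work:
Find probabilities that make opponent indifferent:
P2 chooses q to make P1 indifferent between A and B
P1 chooses p to make P2 indifferent between X and Y
Mixed NE: P1 plays (A: 0.5, B: 0.5), P2 plays (X: 0.5, Y: 0.5)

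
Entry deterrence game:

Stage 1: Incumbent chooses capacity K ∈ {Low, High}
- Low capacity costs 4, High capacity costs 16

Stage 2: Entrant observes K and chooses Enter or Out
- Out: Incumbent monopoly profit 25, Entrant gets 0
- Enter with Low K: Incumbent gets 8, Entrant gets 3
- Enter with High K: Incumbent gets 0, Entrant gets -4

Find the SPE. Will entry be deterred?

SPE: (High, Enter|Low, Out|High); Entry deterred. Incumbent net profit = 9

Work:
After Low K: Entrant enters (3 > 0)
After High K: Entrant stays out (-4 < 0)
Incumbent: Low → 8−4=4, High → 25−16=9
Incumbent chooses High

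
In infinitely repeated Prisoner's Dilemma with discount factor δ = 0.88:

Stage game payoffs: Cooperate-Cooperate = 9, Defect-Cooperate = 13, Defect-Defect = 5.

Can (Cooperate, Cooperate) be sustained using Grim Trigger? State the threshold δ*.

δ* = 0.5; since δ = 0.88 ≥ 0.5, cooperation can be sustained

Work:
For Grim Trigger:
Cooperate forever: 9/(1-δ)
Defect then punished: 13 + 5·δ/(1-δ)
Need: 9/(1-δ) ≥ 13 + 5·δ/(1-δ)
Solving: δ ≥ (T-R)/(T-P) = (13-9)/(13-5) = 0.5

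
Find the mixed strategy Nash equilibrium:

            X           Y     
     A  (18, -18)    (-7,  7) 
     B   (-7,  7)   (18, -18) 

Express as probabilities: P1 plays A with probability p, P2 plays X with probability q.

p = 0.5, q = 0.5

Work:
Find probabilities that make opponent indifferent:
P2 chooses q to make P1 indifferent between A and B
P1 chooses p to make P2 indifferent between X and Y
Mixed NE: P1 plays (A: 0.5, B: 0.5), P2 plays (X: 0.5, Y: 0.5)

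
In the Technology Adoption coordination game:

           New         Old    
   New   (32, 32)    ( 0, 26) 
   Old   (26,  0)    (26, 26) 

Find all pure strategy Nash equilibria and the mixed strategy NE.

Pure NE: (New, New) and (Old, Old); Mixed NE: p = 0.8125, q = 0.8125

Work:
Check pure NE:
(New, New): (32, 32) - no unilateral deviation beneficial
(Old, Old): (26, 26) - no unilateral deviation beneficial
Mixed NE: P1 plays New with p = 0.8125, P2 plays New with q = 0.8125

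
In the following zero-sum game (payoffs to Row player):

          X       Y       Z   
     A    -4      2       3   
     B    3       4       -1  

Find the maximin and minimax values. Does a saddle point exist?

Maximin = -1, Minimax = 3, Saddle: False

Work:
Row minimums: [-4, -1] → maximin = -1
Column maximums: [3, 4, 3] → minimax = 3
No saddle point (maximin ≠ minimax). Mixed strategy needed.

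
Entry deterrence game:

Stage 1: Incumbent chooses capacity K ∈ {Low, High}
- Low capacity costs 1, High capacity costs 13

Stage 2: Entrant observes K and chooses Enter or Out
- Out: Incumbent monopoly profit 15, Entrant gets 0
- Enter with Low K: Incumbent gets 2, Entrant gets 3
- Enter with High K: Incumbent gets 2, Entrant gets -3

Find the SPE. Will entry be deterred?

SPE: (High, Enter|Low, Out|High); Entry deterred. Incumbent net profit = 2

Work:
After Low K: Entrant enters (3 > 0)
After High K: Entrant stays out (-3 < 0)
Incumbent: Low → 2−1=1, High → 15−13=2
Incumbent chooses High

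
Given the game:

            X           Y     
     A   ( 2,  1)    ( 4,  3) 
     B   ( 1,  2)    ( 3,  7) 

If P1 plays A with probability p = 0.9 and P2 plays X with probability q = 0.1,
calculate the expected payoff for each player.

E[P1] = 3.7, E[P2] = 3.17

Work:
E[P1] = p·q·π₁(A,X) + p·(1-q)·π₁(A,Y) + (1-p)·q·π₁(B,X) + (1-p)·(1-q)·π₁(B,Y)
= 0.9·0.1·2 + 0.9·0.9·4 + 0.1·0.1·1 + 0.1·0.9·3
= 3.7

E[P2] = 3.17 (similar calculation)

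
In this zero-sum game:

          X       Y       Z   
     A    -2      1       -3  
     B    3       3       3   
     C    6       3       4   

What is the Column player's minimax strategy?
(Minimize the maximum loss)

Column should play Y, value = 3

Work:
Column player minimizes Row's maximum payoff:
Column X: max payoff to Row = 6
Column Y: max payoff to Row = 3
Column Z: max payoff to Row = 4
Minimum is 3, achieved by column Y.
Minimax strategy: Y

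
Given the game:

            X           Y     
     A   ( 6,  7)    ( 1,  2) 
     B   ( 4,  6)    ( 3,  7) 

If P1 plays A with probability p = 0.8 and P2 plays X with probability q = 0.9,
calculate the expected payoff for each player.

E[P1] = 5.18, E[P2] = 6.42

Work:
E[P1] = p·q·π₁(A,X) + p·(1-q)·π₁(A,Y) + (1-p)·q·π₁(B,X) + (1-p)·(1-q)·π₁(B,Y)
= 0.8·0.9·6 + 0.8·0.1·1 + 0.2·0.9·4 + 0.2·0.1·3
= 5.18

E[P2] = 6.42 (similar calculation)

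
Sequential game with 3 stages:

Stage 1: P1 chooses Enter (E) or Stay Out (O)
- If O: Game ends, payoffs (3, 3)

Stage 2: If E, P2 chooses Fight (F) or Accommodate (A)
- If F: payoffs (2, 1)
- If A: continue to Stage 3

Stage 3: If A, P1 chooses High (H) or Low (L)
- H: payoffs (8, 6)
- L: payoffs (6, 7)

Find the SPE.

SPE: (E, A, H); Outcome (8, 6)

Work:
Stage 3: P1 chooses H (8 vs 6)
Stage 2: P2: F->1, A->6 (anticipating H). Choose A
Stage 1: P1: O->3, E->8 (anticipating A, H). Choose E
SPE path: E -> A -> H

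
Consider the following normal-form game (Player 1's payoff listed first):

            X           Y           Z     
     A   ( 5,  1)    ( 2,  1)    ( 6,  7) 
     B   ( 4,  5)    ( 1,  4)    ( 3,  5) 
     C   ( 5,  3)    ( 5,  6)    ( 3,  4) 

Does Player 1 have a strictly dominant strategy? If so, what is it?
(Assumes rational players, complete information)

No strictly dominant strategy exists for Player 1

Work:
A strategy strictly dominates another if it gives a strictly higher payoff against every opponent action. Compare each pair of P1's strategies column-by-column:
  A vs B: [5 vs 4, 2 vs 1, 6 vs 3] → A strictly dominates B
  A vs C: [5 vs 5, 2 vs 5, 6 vs 3] → A does not strictly dominate C (column X: 5 ≤ 5)
  B vs A: [4 vs 5, 1 vs 2, 3 vs 6] → B does not strictly dominate A (column X: 4 ≤ 5)
  B vs C: [4 vs 5, 1 vs 5, 3 vs 3] → B does not strictly dominate C (column X: 4 ≤ 5)
  C vs A: [5 vs 5, 5 vs 2, 3 vs 6] → C does not strictly dominate A (column X: 5 ≤ 5)
  C vs B: [5 vs 4, 5 vs 1, 3 vs 3] → C does not strictly dominate B (column Z: 3 ≤ 3)
No single strategy strictly dominates all others → no strictly dominant strategy.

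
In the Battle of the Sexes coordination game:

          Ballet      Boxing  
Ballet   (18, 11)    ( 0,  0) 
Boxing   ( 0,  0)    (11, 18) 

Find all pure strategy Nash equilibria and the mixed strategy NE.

Pure NE: (Ballet, Ballet) and (Boxing, Boxing); Mixed NE: p = 0.6207, q = 0.3793

Work:
Check pure NE:
(Ballet, Ballet): (18, 11) - no unilateral deviation beneficial
(Boxing, Boxing): (11, 18) - no unilateral deviation beneficial
Mixed NE: P1 plays Ballet with p = 0.6207, P2 plays Ballet with q = 0.3793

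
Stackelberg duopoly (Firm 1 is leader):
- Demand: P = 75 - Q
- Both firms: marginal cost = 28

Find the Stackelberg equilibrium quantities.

q₁* (leader) = 23.5, q₂* (follower) = 11.75

Work:
Follower's reaction: q₂ = (a - c - q₁)/2
Leader substitutes: π₁ = q₁·(a - q₁ - (a-c-q₁)/2 - c)
FOC: q₁* = (75 - 28)/2 = 23.50
Then: q₂* = (75 - 28 - 23.5)/2 = 11.75
Leader has first-mover advantage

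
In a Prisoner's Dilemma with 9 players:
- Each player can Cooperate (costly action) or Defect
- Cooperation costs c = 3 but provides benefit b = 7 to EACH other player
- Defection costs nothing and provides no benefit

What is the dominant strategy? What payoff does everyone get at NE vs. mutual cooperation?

Dominant: Defect; NE payoff = 0; Coop payoff = 53

Work:
Defect dominates (saves cost c = 3, benefit to others is external)
NE: All defect → everyone gets 0
If all cooperate: each receives (8)×7 - 3 = 53
Social dilemma: 53 > 0 but NE gives 0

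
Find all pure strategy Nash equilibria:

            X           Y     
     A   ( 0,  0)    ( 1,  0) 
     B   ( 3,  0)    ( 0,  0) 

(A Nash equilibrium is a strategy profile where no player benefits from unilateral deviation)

Nash equilibrium: (A, Y), (B, X)

Work:
Best responses:
  P1 vs X: payoffs [0, 3] → best response B (payoff 3)
  P1 vs Y: payoffs [1, 0] → best response A (payoff 1)
  P2 vs A: payoffs [0, 0] → best response X/Y (payoff 0)
  P2 vs B: payoffs [0, 0] → best response X/Y (payoff 0)
Mutual best responses: (A,Y), (B,X) → Nash equilibria.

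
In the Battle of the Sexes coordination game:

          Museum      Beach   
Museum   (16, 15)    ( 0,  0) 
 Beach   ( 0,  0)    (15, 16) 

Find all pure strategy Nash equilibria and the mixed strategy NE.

Pure NE: (Museum, Museum) and (Beach, Beach); Mixed NE: p = 0.5161, q = 0.4839

Work:
Check pure NE:
(Museum, Museum): (16, 15) - no unilateral deviation beneficial
(Beach, Beach): (15, 16) - no unilateral deviation beneficial
Mixed NE: P1 plays Museum with p = 0.5161, P2 plays Museum with q = 0.4839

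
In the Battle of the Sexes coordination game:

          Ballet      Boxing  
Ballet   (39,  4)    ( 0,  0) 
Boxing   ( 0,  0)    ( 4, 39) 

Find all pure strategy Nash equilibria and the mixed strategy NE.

Pure NE: (Ballet, Ballet) and (Boxing, Boxing); Mixed NE: p = 0.907, q = 0.093

Work:
Check pure NE:
(Ballet, Ballet): (39, 4) - no unilateral deviation beneficial
(Boxing, Boxing): (4, 39) - no unilateral deviation beneficial
Mixed NE: P1 plays Ballet with p = 0.907, P2 plays Ballet with q = 0.093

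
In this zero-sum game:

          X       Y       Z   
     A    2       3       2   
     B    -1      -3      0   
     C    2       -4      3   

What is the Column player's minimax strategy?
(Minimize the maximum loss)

Column should play X, value = 2

Work:
Column player minimizes Row's maximum payoff:
Column X: max payoff to Row = 2
Column Y: max payoff to Row = 3
Column Z: max payoff to Row = 3
Minimum is 2, achieved by column X.
Minimax strategy: X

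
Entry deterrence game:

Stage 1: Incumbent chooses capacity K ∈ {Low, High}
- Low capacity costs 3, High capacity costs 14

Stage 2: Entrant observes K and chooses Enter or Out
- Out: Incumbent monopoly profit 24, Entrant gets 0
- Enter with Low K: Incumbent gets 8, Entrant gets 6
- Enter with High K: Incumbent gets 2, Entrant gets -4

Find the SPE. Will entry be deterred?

SPE: (High, Enter|Low, Out|High); Entry deterred. Incumbent net profit = 10

Work:
After Low K: Entrant enters (6 > 0)
After High K: Entrant stays out (-4 < 0)
Incumbent: Low → 8−3=5, High → 24−14=10
Incumbent chooses High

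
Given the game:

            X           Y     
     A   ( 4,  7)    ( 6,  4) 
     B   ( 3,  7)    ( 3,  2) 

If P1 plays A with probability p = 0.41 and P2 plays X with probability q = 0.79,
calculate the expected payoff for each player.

E[P1] = 3.5822, E[P2] = 6.1222

Work:
E[P1] = p·q·π₁(A,X) + p·(1-q)·π₁(A,Y) + (1-p)·q·π₁(B,X) + (1-p)·(1-q)·π₁(B,Y)
= 0.41·0.79·4 + 0.41·0.21·6 + 0.59·0.79·3 + 0.59·0.21·3
= 3.5822

E[P2] = 6.1222 (similar calculation)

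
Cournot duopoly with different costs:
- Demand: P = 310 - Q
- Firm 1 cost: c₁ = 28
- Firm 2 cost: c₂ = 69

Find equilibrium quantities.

q₁* = 107.67, q₂* = 66.67

Work:
Reaction: q₁ = (310 - 28 - q₂)/2
Reaction: q₂ = (310 - 69 - q₁)/2
Solve simultaneously:
q₁* = (310 - 2×28 + 69)/3 = 107.67
q₂* = (310 - 2×69 + 28)/3 = 66.67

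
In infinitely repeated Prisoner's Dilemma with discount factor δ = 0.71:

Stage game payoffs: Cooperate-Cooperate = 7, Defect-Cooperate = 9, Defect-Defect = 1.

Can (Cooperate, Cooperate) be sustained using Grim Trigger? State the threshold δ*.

δ* = 0.25; since δ = 0.71 ≥ 0.25, cooperation can be sustained

Work:
For Grim Trigger:
Cooperate forever: 7/(1-δ)
Defect then punished: 9 + 1·δ/(1-δ)
Need: 7/(1-δ) ≥ 9 + 1·δ/(1-δ)
Solving: δ ≥ (T-R)/(T-P) = (9-7)/(9-1) = 0.25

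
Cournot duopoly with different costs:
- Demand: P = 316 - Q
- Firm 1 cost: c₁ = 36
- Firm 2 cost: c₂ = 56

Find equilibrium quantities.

q₁* = 100.0, q₂* = 80.0

Work:
Reaction: q₁ = (316 - 36 - q₂)/2
Reaction: q₂ = (316 - 56 - q₁)/2
Solve simultaneously:
q₁* = (316 - 2×36 + 56)/3 = 100.0
q₂* = (316 - 2×56 + 36)/3 = 80.0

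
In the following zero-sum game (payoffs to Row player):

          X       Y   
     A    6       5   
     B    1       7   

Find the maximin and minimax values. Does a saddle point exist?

Maximin = 5, Minimax = 6, Saddle: False

Work:
Row minimums: [5, 1] → maximin = 5
Column maximums: [6, 7] → minimax = 6
No saddle point (maximin ≠ minimax). Mixed strategy needed.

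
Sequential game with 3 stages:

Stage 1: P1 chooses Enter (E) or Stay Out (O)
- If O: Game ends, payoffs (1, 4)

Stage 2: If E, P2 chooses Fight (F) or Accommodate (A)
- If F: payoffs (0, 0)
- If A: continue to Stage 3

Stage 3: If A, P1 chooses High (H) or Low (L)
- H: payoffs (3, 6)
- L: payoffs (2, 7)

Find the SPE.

SPE: (E, A, H); Outcome (3, 6)

Work:
Stage 3: P1 chooses H (3 vs 2)
Stage 2: P2: F->0, A->6 (anticipating H). Choose A
Stage 1: P1: O->1, E->3 (anticipating A, H). Choose E
SPE path: E -> A -> H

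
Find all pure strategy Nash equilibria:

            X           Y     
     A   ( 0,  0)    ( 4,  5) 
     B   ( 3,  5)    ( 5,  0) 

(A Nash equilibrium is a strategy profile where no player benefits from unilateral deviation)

Nash equilibrium: (B, X)

Work:
Best responses:
  P1 vs X: payoffs [0, 3] → best response B (payoff 3)
  P1 vs Y: payoffs [4, 5] → best response B (payoff 5)
  P2 vs A: payoffs [0, 5] → best response Y (payoff 5)
  P2 vs B: payoffs [5, 0] → best response X (payoff 5)
Mutual best responses: (B,X) → Nash equilibria.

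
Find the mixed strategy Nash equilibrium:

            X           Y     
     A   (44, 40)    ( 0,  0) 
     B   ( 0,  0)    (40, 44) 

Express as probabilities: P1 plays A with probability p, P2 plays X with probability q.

p = 0.5238, q = 0.4762

Work:
Find probabilities that make opponent indifferent:
P2 chooses q to make P1 indifferent between A and B
P1 chooses p to make P2 indifferent between X and Y
Mixed NE: P1 plays (A: 0.5238, B: 0.4762), P2 plays (X: 0.4762, Y: 0.5238)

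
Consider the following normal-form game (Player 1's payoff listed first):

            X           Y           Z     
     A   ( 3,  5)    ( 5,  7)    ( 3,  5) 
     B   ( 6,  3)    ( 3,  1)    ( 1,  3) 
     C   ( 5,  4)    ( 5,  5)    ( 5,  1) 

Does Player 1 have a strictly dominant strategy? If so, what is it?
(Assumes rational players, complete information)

No strictly dominant strategy exists for Player 1

Work:
A strategy strictly dominates another if it gives a strictly higher payoff against every opponent action. Compare each pair of P1's strategies column-by-column:
  A vs B: [3 vs 6, 5 vs 3, 3 vs 1] → A does not strictly dominate B (column X: 3 ≤ 6)
  A vs C: [3 vs 5, 5 vs 5, 3 vs 5] → A does not strictly dominate C (column X: 3 ≤ 5)
  B vs A: [6 vs 3, 3 vs 5, 1 vs 3] → B does not strictly dominate A (column Y: 3 ≤ 5)
  B vs C: [6 vs 5, 3 vs 5, 1 vs 5] → B does not strictly dominate C (column Y: 3 ≤ 5)
  C vs A: [5 vs 3, 5 vs 5, 5 vs 3] → C does not strictly dominate A (column Y: 5 ≤ 5)
  C vs B: [5 vs 6, 5 vs 3, 5 vs 1] → C does not strictly dominate B (column X: 5 ≤ 6)
No single strategy strictly dominates all others → no strictly dominant strategy.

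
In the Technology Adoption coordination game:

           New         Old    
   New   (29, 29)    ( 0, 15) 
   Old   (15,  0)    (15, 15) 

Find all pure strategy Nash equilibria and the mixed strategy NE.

Pure NE: (New, New) and (Old, Old); Mixed NE: p = 0.5172, q = 0.5172

Work:
Check pure NE:
(New, New): (29, 29) - no unilateral deviation beneficial
(Old, Old): (15, 15) - no unilateral deviation beneficial
Mixed NE: P1 plays New with p = 0.5172, P2 plays New with q = 0.5172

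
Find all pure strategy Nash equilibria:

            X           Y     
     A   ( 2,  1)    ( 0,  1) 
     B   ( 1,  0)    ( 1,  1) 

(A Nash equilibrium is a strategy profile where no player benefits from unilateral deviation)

Nash equilibrium: (A, X), (B, Y)

Work:
Best responses:
  P1 vs X: payoffs [2, 1] → best response A (payoff 2)
  P1 vs Y: payoffs [0, 1] → best response B (payoff 1)
  P2 vs A: payoffs [1, 1] → best response X/Y (payoff 1)
  P2 vs B: payoffs [0, 1] → best response Y (payoff 1)
Mutual best responses: (A,X), (B,Y) → Nash equilibria.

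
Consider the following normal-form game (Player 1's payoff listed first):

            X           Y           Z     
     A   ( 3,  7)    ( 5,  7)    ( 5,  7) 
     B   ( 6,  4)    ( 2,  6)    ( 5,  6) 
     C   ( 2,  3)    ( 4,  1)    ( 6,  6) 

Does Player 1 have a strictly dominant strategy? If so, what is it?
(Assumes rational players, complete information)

No strictly dominant strategy exists for Player 1

Work:
A strategy strictly dominates another if it gives a strictly higher payoff against every opponent action. Compare each pair of P1's strategies column-by-column:
  A vs B: [3 vs 6, 5 vs 2, 5 vs 5] → A does not strictly dominate B (column X: 3 ≤ 6)
  A vs C: [3 vs 2, 5 vs 4, 5 vs 6] → A does not strictly dominate C (column Z: 5 ≤ 6)
  B vs A: [6 vs 3, 2 vs 5, 5 vs 5] → B does not strictly dominate A (column Y: 2 ≤ 5)
  B vs C: [6 vs 2, 2 vs 4, 5 vs 6] → B does not strictly dominate C (column Y: 2 ≤ 4)
  C vs A: [2 vs 3, 4 vs 5, 6 vs 5] → C does not strictly dominate A (column X: 2 ≤ 3)
  C vs B: [2 vs 6, 4 vs 2, 6 vs 5] → C does not strictly dominate B (column X: 2 ≤ 6)
No single strategy strictly dominates all others → no strictly dominant strategy.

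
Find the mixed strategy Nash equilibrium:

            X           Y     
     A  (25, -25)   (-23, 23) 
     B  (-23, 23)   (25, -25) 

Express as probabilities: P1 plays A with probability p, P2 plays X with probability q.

p = 0.5, q = 0.5

Work:
Find probabilities that make opponent indifferent:
P2 chooses q to make P1 indifferent between A and B
P1 chooses p to make P2 indifferent between X and Y
Mixed NE: P1 plays (A: 0.5, B: 0.5), P2 plays (X: 0.5, Y: 0.5)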